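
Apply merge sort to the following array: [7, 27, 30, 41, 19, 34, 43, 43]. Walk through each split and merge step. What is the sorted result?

Merge sort trace:

Split: [7, 27, 30, 41, 19, 34, 43, 43] -> [7, 27, 30, 41] and [19, 34, 43, 43]
  Split: [7, 27, 30, 41] -> [7, 27] and [30, 41]
    Split: [7, 27] -> [7] and [27]
    Merge: [7] + [27] -> [7, 27]
    Split: [30, 41] -> [30] and [41]
    Merge: [30] + [41] -> [30, 41]
  Merge: [7, 27] + [30, 41] -> [7, 27, 30, 41]
  Split: [19, 34, 43, 43] -> [19, 34] and [43, 43]
    Split: [19, 34] -> [19] and [34]
    Merge: [19] + [34] -> [19, 34]
    Split: [43, 43] -> [43] and [43]
    Merge: [43] + [43] -> [43, 43]
  Merge: [19, 34] + [43, 43] -> [19, 34, 43, 43]
Merge: [7, 27, 30, 41] + [19, 34, 43, 43] -> [7, 19, 27, 30, 34, 41, 43, 43]

Final sorted array: [7, 19, 27, 30, 34, 41, 43, 43]

The merge sort proceeds by recursively splitting the array and merging sorted halves.
After all merges, the sorted array is [7, 19, 27, 30, 34, 41, 43, 43].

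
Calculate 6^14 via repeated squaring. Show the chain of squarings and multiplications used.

Computing 6^14 by squaring (build up from 6^1; each line after the first costs one multiplication):

6^1 = 6
6^2 = (6^1)^2 = 6^2 = 36
6^3 = 6 * 6^2 = 6 * 36 = 216
6^6 = (6^3)^2 = 216^2 = 46656
6^7 = 6 * 6^6 = 6 * 46656 = 279936
6^14 = (6^7)^2 = 279936^2 = 78364164096

Result: 78364164096
Multiplications needed: 5 (5 lines after 6^1)

6^14 = 78364164096. Using exponentiation by squaring, this requires 5 multiplications. The key idea: if the exponent is even, square the half-power; if odd, multiply by the base once.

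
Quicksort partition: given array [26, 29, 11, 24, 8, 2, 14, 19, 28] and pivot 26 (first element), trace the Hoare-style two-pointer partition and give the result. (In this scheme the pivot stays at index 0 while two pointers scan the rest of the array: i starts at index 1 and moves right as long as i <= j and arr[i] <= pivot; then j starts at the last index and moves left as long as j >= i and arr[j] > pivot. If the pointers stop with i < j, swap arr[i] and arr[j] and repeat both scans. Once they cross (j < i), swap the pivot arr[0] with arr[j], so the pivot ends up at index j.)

Hoare-style two-pointer partition with pivot = 26:

Initial array: [26, 29, 11, 24, 8, 2, 14, 19, 28]

Pointers start at i = 1, j = 8.
i stops at index 1 (arr[1]=29 > 26), j stops at index 7 (arr[7]=19 <= 26): swap arr[1] and arr[7], array becomes [26, 19, 11, 24, 8, 2, 14, 29, 28]
i ends at 7, j ends at 6: the pointers have crossed (j < i), so scanning stops.

Swap pivot arr[0] with arr[6] to place pivot at position 6: [14, 19, 11, 24, 8, 2, 26, 29, 28]
Pivot position: 6

After partitioning with pivot 26, the array becomes [14, 19, 11, 24, 8, 2, 26, 29, 28]. The pivot is placed at index 6. All elements to the left of the pivot are <= 26, and all elements to the right are > 26.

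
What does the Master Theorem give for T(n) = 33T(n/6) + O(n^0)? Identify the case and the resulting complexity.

Master Theorem for T(n) = 33T(n/6) + O(n^0):

a = 33, b = 6, c = 0
log_b(a) = log_6(33) = 1.9514

Case 1: c = 0 < log_6(33) = 1.9514
T(n) = O(n^(log_6 33))

For T(n) = 33T(n/6) + O(n^0): log_6(33) = 1.9514. This is Case 1 of the Master Theorem (c < log_b(a), work dominated by leaves), giving O(n^(log_6 33)).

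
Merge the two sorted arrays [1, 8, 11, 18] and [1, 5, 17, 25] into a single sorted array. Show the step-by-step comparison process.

Merging process:

Compare 1 vs 1: take 1 from left. Merged: [1]
Compare 8 vs 1: take 1 from right. Merged: [1, 1]
Compare 8 vs 5: take 5 from right. Merged: [1, 1, 5]
Compare 8 vs 17: take 8 from left. Merged: [1, 1, 5, 8]
Compare 11 vs 17: take 11 from left. Merged: [1, 1, 5, 8, 11]
Compare 18 vs 17: take 17 from right. Merged: [1, 1, 5, 8, 11, 17]
Compare 18 vs 25: take 18 from left. Merged: [1, 1, 5, 8, 11, 17, 18]
Append remaining from right: [25]. Merged: [1, 1, 5, 8, 11, 17, 18, 25]

Final merged array: [1, 1, 5, 8, 11, 17, 18, 25]
Total comparisons: 7

The merged array is [1, 1, 5, 8, 11, 17, 18, 25], requiring 7 comparisons. The merge step runs in O(n) time where n is the total number of elements.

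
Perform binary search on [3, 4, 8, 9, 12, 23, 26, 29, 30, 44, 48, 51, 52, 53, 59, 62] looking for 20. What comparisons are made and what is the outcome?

Binary search for 20 in [3, 4, 8, 9, 12, 23, 26, 29, 30, 44, 48, 51, 52, 53, 59, 62]:

lo=0, hi=15, mid=7, arr[mid]=29 -> 29 > 20, search left half
lo=0, hi=6, mid=3, arr[mid]=9 -> 9 < 20, search right half
lo=4, hi=6, mid=5, arr[mid]=23 -> 23 > 20, search left half
lo=4, hi=4, mid=4, arr[mid]=12 -> 12 < 20, search right half
lo=5 > hi=4, target 20 not found

Binary search determines that 20 is not in the array after 4 comparisons. The search space was exhausted without finding the target.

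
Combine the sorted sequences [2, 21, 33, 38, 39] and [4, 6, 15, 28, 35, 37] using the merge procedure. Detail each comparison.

Merging process:

Compare 2 vs 4: take 2 from left. Merged: [2]
Compare 21 vs 4: take 4 from right. Merged: [2, 4]
Compare 21 vs 6: take 6 from right. Merged: [2, 4, 6]
Compare 21 vs 15: take 15 from right. Merged: [2, 4, 6, 15]
Compare 21 vs 28: take 21 from left. Merged: [2, 4, 6, 15, 21]
Compare 33 vs 28: take 28 from right. Merged: [2, 4, 6, 15, 21, 28]
Compare 33 vs 35: take 33 from left. Merged: [2, 4, 6, 15, 21, 28, 33]
Compare 38 vs 35: take 35 from right. Merged: [2, 4, 6, 15, 21, 28, 33, 35]
Compare 38 vs 37: take 37 from right. Merged: [2, 4, 6, 15, 21, 28, 33, 35, 37]
Append remaining from left: [38, 39]. Merged: [2, 4, 6, 15, 21, 28, 33, 35, 37, 38, 39]

Final merged array: [2, 4, 6, 15, 21, 28, 33, 35, 37, 38, 39]
Total comparisons: 9

The merged array is [2, 4, 6, 15, 21, 28, 33, 35, 37, 38, 39], requiring 9 comparisons. The merge step runs in O(n) time where n is the total number of elements.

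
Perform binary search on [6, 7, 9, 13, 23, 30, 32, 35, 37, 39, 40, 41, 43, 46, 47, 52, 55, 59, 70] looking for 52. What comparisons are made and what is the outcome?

Binary search for 52 in [6, 7, 9, 13, 23, 30, 32, 35, 37, 39, 40, 41, 43, 46, 47, 52, 55, 59, 70]:

lo=0, hi=18, mid=9, arr[mid]=39 -> 39 < 52, search right half
lo=10, hi=18, mid=14, arr[mid]=47 -> 47 < 52, search right half
lo=15, hi=18, mid=16, arr[mid]=55 -> 55 > 52, search left half
lo=15, hi=15, mid=15, arr[mid]=52 -> Found target at index 15!

Binary search finds 52 at index 15 after 4 comparisons. The search repeatedly halves the search space by comparing with the middle element.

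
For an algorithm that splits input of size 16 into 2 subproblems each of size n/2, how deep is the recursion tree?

For divide and conquer with division factor 2:

Problem sizes at each level:
Level 0: 16
Level 1: 8
Level 2: 4
Level 3: 2
Level 4: 1

The root is level 0 and the size-1 base case is level 4 (the tree spans levels 0 through 4, i.e. 5 levels counting the root), so the depth is the number of divisions: log_2(16) = 4

The recursion tree depth is log_2(16) = 4. At each level, the problem size is divided by 2, so it takes 4 divisions to reduce to a base case of size 1. The algorithm makes 2 recursive calls at each level.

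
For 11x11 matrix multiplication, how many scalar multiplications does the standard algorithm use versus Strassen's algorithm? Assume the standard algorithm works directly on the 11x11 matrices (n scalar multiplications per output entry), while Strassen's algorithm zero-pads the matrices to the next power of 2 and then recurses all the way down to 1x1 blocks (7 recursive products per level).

Matrix multiplication for 11x11 matrices:

Strassen's algorithm requires power-of-2 dimensions. Pad 11x11 to 16x16 (next power of 2).

Standard algorithm: 11^3 = 1331 multiplications
Strassen's algorithm: 7^(log2(16)) = 7^4 = 2401 multiplications
Difference: 1331 - 2401 = -1070 (Strassen uses MORE here due to padding overhead — for small or just-over-power-of-2 n, padding can outweigh the per-level savings)

Standard: 1331 multiplications (11^3). Strassen: 2401 multiplications (7^4, after padding to 16x16). Strassen reduces 8 recursive multiplications to 7 at each level.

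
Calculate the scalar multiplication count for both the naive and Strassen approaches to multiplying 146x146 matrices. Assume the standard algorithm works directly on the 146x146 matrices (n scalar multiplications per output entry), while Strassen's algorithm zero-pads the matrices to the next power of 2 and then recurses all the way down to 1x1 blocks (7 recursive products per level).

Matrix multiplication for 146x146 matrices:

Strassen's algorithm requires power-of-2 dimensions. Pad 146x146 to 256x256 (next power of 2).

Standard algorithm: 146^3 = 3112136 multiplications
Strassen's algorithm: 7^(log2(256)) = 7^8 = 5764801 multiplications
Difference: 3112136 - 5764801 = -2652665 (Strassen uses MORE here due to padding overhead — for small or just-over-power-of-2 n, padding can outweigh the per-level savings)

Standard: 3112136 multiplications (146^3). Strassen: 5764801 multiplications (7^8, after padding to 256x256). Strassen reduces 8 recursive multiplications to 7 at each level.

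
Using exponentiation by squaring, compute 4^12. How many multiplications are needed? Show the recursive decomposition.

Computing 4^12 by squaring (build up from 4^1; each line after the first costs one multiplication):

4^1 = 4
4^2 = (4^1)^2 = 4^2 = 16
4^3 = 4 * 4^2 = 4 * 16 = 64
4^6 = (4^3)^2 = 64^2 = 4096
4^12 = (4^6)^2 = 4096^2 = 16777216

Result: 16777216
Multiplications needed: 4 (4 lines after 4^1)

4^12 = 16777216. Using exponentiation by squaring, this requires 4 multiplications. The key idea: if the exponent is even, square the half-power; if odd, multiply by the base once.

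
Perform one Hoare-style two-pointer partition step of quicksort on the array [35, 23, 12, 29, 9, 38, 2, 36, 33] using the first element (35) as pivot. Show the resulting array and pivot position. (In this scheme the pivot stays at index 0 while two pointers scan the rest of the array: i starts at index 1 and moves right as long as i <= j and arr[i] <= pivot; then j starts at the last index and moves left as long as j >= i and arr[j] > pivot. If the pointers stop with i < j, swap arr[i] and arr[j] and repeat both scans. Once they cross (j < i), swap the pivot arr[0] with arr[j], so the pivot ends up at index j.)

Hoare-style two-pointer partition with pivot = 35:

Initial array: [35, 23, 12, 29, 9, 38, 2, 36, 33]

Pointers start at i = 1, j = 8.
i stops at index 5 (arr[5]=38 > 35), j stops at index 8 (arr[8]=33 <= 35): swap arr[5] and arr[8], array becomes [35, 23, 12, 29, 9, 33, 2, 36, 38]
i ends at 7, j ends at 6: the pointers have crossed (j < i), so scanning stops.

Swap pivot arr[0] with arr[6] to place pivot at position 6: [2, 23, 12, 29, 9, 33, 35, 36, 38]
Pivot position: 6

After partitioning with pivot 35, the array becomes [2, 23, 12, 29, 9, 33, 35, 36, 38]. The pivot is placed at index 6. All elements to the left of the pivot are <= 35, and all elements to the right are > 35.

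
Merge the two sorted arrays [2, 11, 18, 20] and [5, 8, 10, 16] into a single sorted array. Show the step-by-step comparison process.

Merging process:

Compare 2 vs 5: take 2 from left. Merged: [2]
Compare 11 vs 5: take 5 from right. Merged: [2, 5]
Compare 11 vs 8: take 8 from right. Merged: [2, 5, 8]
Compare 11 vs 10: take 10 from right. Merged: [2, 5, 8, 10]
Compare 11 vs 16: take 11 from left. Merged: [2, 5, 8, 10, 11]
Compare 18 vs 16: take 16 from right. Merged: [2, 5, 8, 10, 11, 16]
Append remaining from left: [18, 20]. Merged: [2, 5, 8, 10, 11, 16, 18, 20]

Final merged array: [2, 5, 8, 10, 11, 16, 18, 20]
Total comparisons: 6

The merged array is [2, 5, 8, 10, 11, 16, 18, 20], requiring 6 comparisons. The merge step runs in O(n) time where n is the total number of elements.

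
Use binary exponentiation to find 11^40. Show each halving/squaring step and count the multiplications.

Computing 11^40 by squaring (build up from 11^1; each line after the first costs one multiplication):

11^1 = 11
11^2 = (11^1)^2 = 11^2 = 121
11^4 = (11^2)^2 = 121^2 = 14641
11^5 = 11 * 11^4 = 11 * 14641 = 161051
11^10 = (11^5)^2 = 161051^2 = 25937424601
11^20 = (11^10)^2 = 25937424601^2 = 672749994932560009201
11^40 = (11^20)^2 = 672749994932560009201^2 = 452592555681759518058893560348969204658401

Result: 452592555681759518058893560348969204658401
Multiplications needed: 6 (6 lines after 11^1)

11^40 = 452592555681759518058893560348969204658401. Using exponentiation by squaring, this requires 6 multiplications. The key idea: if the exponent is even, square the half-power; if odd, multiply by the base once.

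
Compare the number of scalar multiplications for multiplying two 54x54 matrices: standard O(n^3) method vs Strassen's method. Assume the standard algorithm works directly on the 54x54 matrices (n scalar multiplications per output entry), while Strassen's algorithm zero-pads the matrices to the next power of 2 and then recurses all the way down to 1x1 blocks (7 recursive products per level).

Matrix multiplication for 54x54 matrices:

Strassen's algorithm requires power-of-2 dimensions. Pad 54x54 to 64x64 (next power of 2).

Standard algorithm: 54^3 = 157464 multiplications
Strassen's algorithm: 7^(log2(64)) = 7^6 = 117649 multiplications
Savings: 157464 - 117649 = 39815 multiplications

Standard: 157464 multiplications (54^3). Strassen: 117649 multiplications (7^6, after padding to 64x64). Strassen reduces 8 recursive multiplications to 7 at each level.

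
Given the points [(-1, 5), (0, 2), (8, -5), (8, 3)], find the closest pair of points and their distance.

Computing all pairwise distances among 4 points:

d((-1, 5), (0, 2)) = 3.1623 <-- minimum
d((-1, 5), (8, -5)) = 13.4536
d((-1, 5), (8, 3)) = 9.2195
d((0, 2), (8, -5)) = 10.6301
d((0, 2), (8, 3)) = 8.0623
d((8, -5), (8, 3)) = 8.0

Closest pair: (-1, 5) and (0, 2) with distance 3.1623

The closest pair is (-1, 5) and (0, 2) with Euclidean distance 3.1623. For 4 points, brute-force pairwise comparison is shown above. For large n, the divide-and-conquer algorithm (sort by x, recurse on halves, check the dividing strip) achieves O(n log n).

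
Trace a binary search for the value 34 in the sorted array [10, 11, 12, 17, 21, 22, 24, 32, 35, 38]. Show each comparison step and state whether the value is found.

Binary search for 34 in [10, 11, 12, 17, 21, 22, 24, 32, 35, 38]:

lo=0, hi=9, mid=4, arr[mid]=21 -> 21 < 34, search right half
lo=5, hi=9, mid=7, arr[mid]=32 -> 32 < 34, search right half
lo=8, hi=9, mid=8, arr[mid]=35 -> 35 > 34, search left half
lo=8 > hi=7, target 34 not found

Binary search determines that 34 is not in the array after 3 comparisons. The search space was exhausted without finding the target.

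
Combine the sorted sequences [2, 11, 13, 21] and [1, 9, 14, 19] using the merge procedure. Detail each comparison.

Merging process:

Compare 2 vs 1: take 1 from right. Merged: [1]
Compare 2 vs 9: take 2 from left. Merged: [1, 2]
Compare 11 vs 9: take 9 from right. Merged: [1, 2, 9]
Compare 11 vs 14: take 11 from left. Merged: [1, 2, 9, 11]
Compare 13 vs 14: take 13 from left. Merged: [1, 2, 9, 11, 13]
Compare 21 vs 14: take 14 from right. Merged: [1, 2, 9, 11, 13, 14]
Compare 21 vs 19: take 19 from right. Merged: [1, 2, 9, 11, 13, 14, 19]
Append remaining from left: [21]. Merged: [1, 2, 9, 11, 13, 14, 19, 21]

Final merged array: [1, 2, 9, 11, 13, 14, 19, 21]
Total comparisons: 7

The merged array is [1, 2, 9, 11, 13, 14, 19, 21], requiring 7 comparisons. The merge step runs in O(n) time where n is the total number of elements.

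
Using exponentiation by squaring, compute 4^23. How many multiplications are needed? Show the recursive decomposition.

Computing 4^23 by squaring (build up from 4^1; each line after the first costs one multiplication):

4^1 = 4
4^2 = (4^1)^2 = 4^2 = 16
4^4 = (4^2)^2 = 16^2 = 256
4^5 = 4 * 4^4 = 4 * 256 = 1024
4^10 = (4^5)^2 = 1024^2 = 1048576
4^11 = 4 * 4^10 = 4 * 1048576 = 4194304
4^22 = (4^11)^2 = 4194304^2 = 17592186044416
4^23 = 4 * 4^22 = 4 * 17592186044416 = 70368744177664

Result: 70368744177664
Multiplications needed: 7 (7 lines after 4^1)

4^23 = 70368744177664. Using exponentiation by squaring, this requires 7 multiplications. The key idea: if the exponent is even, square the half-power; if odd, multiply by the base once.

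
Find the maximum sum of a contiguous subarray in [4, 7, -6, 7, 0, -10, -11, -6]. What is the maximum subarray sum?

Using Kadane's algorithm on [4, 7, -6, 7, 0, -10, -11, -6]:

Scanning through the array:
Position 1 (value 7): max_ending_here = 11, max_so_far = 11
Position 2 (value -6): max_ending_here = 5, max_so_far = 11
Position 3 (value 7): max_ending_here = 12, max_so_far = 12
Position 4 (value 0): max_ending_here = 12, max_so_far = 12
Position 5 (value -10): max_ending_here = 2, max_so_far = 12
Position 6 (value -11): max_ending_here = -9, max_so_far = 12
Position 7 (value -6): max_ending_here = -6, max_so_far = 12

Maximum subarray: [4, 7, -6, 7]
Maximum sum: 12

The maximum subarray is [4, 7, -6, 7] with sum 12. This subarray runs from index 0 to index 3.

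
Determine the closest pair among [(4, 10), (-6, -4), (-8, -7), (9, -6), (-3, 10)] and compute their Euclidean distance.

Computing all pairwise distances among 5 points:

d((4, 10), (-6, -4)) = 17.2047
d((4, 10), (-8, -7)) = 20.8087
d((4, 10), (9, -6)) = 16.7631
d((4, 10), (-3, 10)) = 7.0
d((-6, -4), (-8, -7)) = 3.6056 <-- minimum
d((-6, -4), (9, -6)) = 15.1327
d((-6, -4), (-3, 10)) = 14.3178
d((-8, -7), (9, -6)) = 17.0294
d((-8, -7), (-3, 10)) = 17.72
d((9, -6), (-3, 10)) = 20.0

Closest pair: (-6, -4) and (-8, -7) with distance 3.6056

The closest pair is (-6, -4) and (-8, -7) with Euclidean distance 3.6056. For 5 points, brute-force pairwise comparison is shown above. For large n, the divide-and-conquer algorithm (sort by x, recurse on halves, check the dividing strip) achieves O(n log n).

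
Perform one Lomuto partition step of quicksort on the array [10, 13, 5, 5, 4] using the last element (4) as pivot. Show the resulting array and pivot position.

Lomuto partition with pivot = 4:

Initial array: [10, 13, 5, 5, 4]

arr[0]=10 > 4: no swap
arr[1]=13 > 4: no swap
arr[2]=5 > 4: no swap
arr[3]=5 > 4: no swap

Place pivot at position 0: [4, 13, 5, 5, 10]
Pivot position: 0

After partitioning with pivot 4, the array becomes [4, 13, 5, 5, 10]. The pivot is placed at index 0. All elements to the left of the pivot are <= 4, and all elements to the right are > 4.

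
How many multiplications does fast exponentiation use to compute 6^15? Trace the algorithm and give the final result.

Computing 6^15 by squaring (build up from 6^1; each line after the first costs one multiplication):

6^1 = 6
6^2 = (6^1)^2 = 6^2 = 36
6^3 = 6 * 6^2 = 6 * 36 = 216
6^6 = (6^3)^2 = 216^2 = 46656
6^7 = 6 * 6^6 = 6 * 46656 = 279936
6^14 = (6^7)^2 = 279936^2 = 78364164096
6^15 = 6 * 6^14 = 6 * 78364164096 = 470184984576

Result: 470184984576
Multiplications needed: 6 (6 lines after 6^1)

6^15 = 470184984576. Using exponentiation by squaring, this requires 6 multiplications. The key idea: if the exponent is even, square the half-power; if odd, multiply by the base once.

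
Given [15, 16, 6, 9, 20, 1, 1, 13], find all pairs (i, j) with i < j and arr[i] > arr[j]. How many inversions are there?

Finding inversions in [15, 16, 6, 9, 20, 1, 1, 13]:

(0, 2): arr[0]=15 > arr[2]=6
(0, 3): arr[0]=15 > arr[3]=9
(0, 5): arr[0]=15 > arr[5]=1
(0, 6): arr[0]=15 > arr[6]=1
(0, 7): arr[0]=15 > arr[7]=13
(1, 2): arr[1]=16 > arr[2]=6
(1, 3): arr[1]=16 > arr[3]=9
(1, 5): arr[1]=16 > arr[5]=1
(1, 6): arr[1]=16 > arr[6]=1
(1, 7): arr[1]=16 > arr[7]=13
(2, 5): arr[2]=6 > arr[5]=1
(2, 6): arr[2]=6 > arr[6]=1
(3, 5): arr[3]=9 > arr[5]=1
(3, 6): arr[3]=9 > arr[6]=1
(4, 5): arr[4]=20 > arr[5]=1
(4, 6): arr[4]=20 > arr[6]=1
(4, 7): arr[4]=20 > arr[7]=13

Total inversions: 17

The array has 17 inversion(s): (0,2), (0,3), (0,5), (0,6), (0,7), (1,2), (1,3), (1,5), (1,6), (1,7), (2,5), (2,6), (3,5), (3,6), (4,5), (4,6), (4,7). Each pair (i,j) satisfies i < j and arr[i] > arr[j].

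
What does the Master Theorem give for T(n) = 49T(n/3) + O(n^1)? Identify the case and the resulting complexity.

Master Theorem for T(n) = 49T(n/3) + O(n^1):

a = 49, b = 3, c = 1
log_b(a) = log_3(49) = 3.5425

Case 1: c = 1 < log_3(49) = 3.5425
T(n) = O(n^(log_3 49))

For T(n) = 49T(n/3) + O(n^1): log_3(49) = 3.5425. This is Case 1 of the Master Theorem (c < log_b(a), work dominated by leaves), giving O(n^(log_3 49)).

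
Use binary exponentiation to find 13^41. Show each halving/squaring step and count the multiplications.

Computing 13^41 by squaring (build up from 13^1; each line after the first costs one multiplication):

13^1 = 13
13^2 = (13^1)^2 = 13^2 = 169
13^4 = (13^2)^2 = 169^2 = 28561
13^5 = 13 * 13^4 = 13 * 28561 = 371293
13^10 = (13^5)^2 = 371293^2 = 137858491849
13^20 = (13^10)^2 = 137858491849^2 = 19004963774880799438801
13^40 = (13^20)^2 = 19004963774880799438801^2 = 361188648084531445929920877641340156544317601
13^41 = 13 * 13^40 = 13 * 361188648084531445929920877641340156544317601 = 4695452425098908797088971409337422035076128813

Result: 4695452425098908797088971409337422035076128813
Multiplications needed: 7 (7 lines after 13^1)

13^41 = 4695452425098908797088971409337422035076128813. Using exponentiation by squaring, this requires 7 multiplications. The key idea: if the exponent is even, square the half-power; if odd, multiply by the base once.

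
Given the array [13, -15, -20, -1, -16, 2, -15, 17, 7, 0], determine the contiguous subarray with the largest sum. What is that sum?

Using Kadane's algorithm on [13, -15, -20, -1, -16, 2, -15, 17, 7, 0]:

Scanning through the array:
Position 1 (value -15): max_ending_here = -2, max_so_far = 13
Position 2 (value -20): max_ending_here = -20, max_so_far = 13
Position 3 (value -1): max_ending_here = -1, max_so_far = 13
Position 4 (value -16): max_ending_here = -16, max_so_far = 13
Position 5 (value 2): max_ending_here = 2, max_so_far = 13
Position 6 (value -15): max_ending_here = -13, max_so_far = 13
Position 7 (value 17): max_ending_here = 17, max_so_far = 17
Position 8 (value 7): max_ending_here = 24, max_so_far = 24
Position 9 (value 0): max_ending_here = 24, max_so_far = 24

Maximum subarray: [17, 7]
Maximum sum: 24

The maximum subarray is [17, 7] with sum 24. This subarray runs from index 7 to index 8.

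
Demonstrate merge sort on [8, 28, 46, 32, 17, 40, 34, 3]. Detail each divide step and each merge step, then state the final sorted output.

Merge sort trace:

Split: [8, 28, 46, 32, 17, 40, 34, 3] -> [8, 28, 46, 32] and [17, 40, 34, 3]
  Split: [8, 28, 46, 32] -> [8, 28] and [46, 32]
    Split: [8, 28] -> [8] and [28]
    Merge: [8] + [28] -> [8, 28]
    Split: [46, 32] -> [46] and [32]
    Merge: [46] + [32] -> [32, 46]
  Merge: [8, 28] + [32, 46] -> [8, 28, 32, 46]
  Split: [17, 40, 34, 3] -> [17, 40] and [34, 3]
    Split: [17, 40] -> [17] and [40]
    Merge: [17] + [40] -> [17, 40]
    Split: [34, 3] -> [34] and [3]
    Merge: [34] + [3] -> [3, 34]
  Merge: [17, 40] + [3, 34] -> [3, 17, 34, 40]
Merge: [8, 28, 32, 46] + [3, 17, 34, 40] -> [3, 8, 17, 28, 32, 34, 40, 46]

Final sorted array: [3, 8, 17, 28, 32, 34, 40, 46]

The merge sort proceeds by recursively splitting the array and merging sorted halves.
After all merges, the sorted array is [3, 8, 17, 28, 32, 34, 40, 46].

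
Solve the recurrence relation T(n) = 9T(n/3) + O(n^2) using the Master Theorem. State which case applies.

Master Theorem for T(n) = 9T(n/3) + O(n^2):

a = 9, b = 3, c = 2
log_b(a) = log_3(9) = 2.0000

Case 2: c = 2 = log_3(9) = 2.0000
T(n) = O(n^2 log n) = O(n^2 log n)

For T(n) = 9T(n/3) + O(n^2): log_3(9) = 2.0000. This is Case 2 of the Master Theorem (c = log_b(a), equal work at all levels), giving O(n^2 log n).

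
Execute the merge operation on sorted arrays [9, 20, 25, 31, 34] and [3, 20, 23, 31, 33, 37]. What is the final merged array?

Merging process:

Compare 9 vs 3: take 3 from right. Merged: [3]
Compare 9 vs 20: take 9 from left. Merged: [3, 9]
Compare 20 vs 20: take 20 from left. Merged: [3, 9, 20]
Compare 25 vs 20: take 20 from right. Merged: [3, 9, 20, 20]
Compare 25 vs 23: take 23 from right. Merged: [3, 9, 20, 20, 23]
Compare 25 vs 31: take 25 from left. Merged: [3, 9, 20, 20, 23, 25]
Compare 31 vs 31: take 31 from left. Merged: [3, 9, 20, 20, 23, 25, 31]
Compare 34 vs 31: take 31 from right. Merged: [3, 9, 20, 20, 23, 25, 31, 31]
Compare 34 vs 33: take 33 from right. Merged: [3, 9, 20, 20, 23, 25, 31, 31, 33]
Compare 34 vs 37: take 34 from left. Merged: [3, 9, 20, 20, 23, 25, 31, 31, 33, 34]
Append remaining from right: [37]. Merged: [3, 9, 20, 20, 23, 25, 31, 31, 33, 34, 37]

Final merged array: [3, 9, 20, 20, 23, 25, 31, 31, 33, 34, 37]
Total comparisons: 10

The merged array is [3, 9, 20, 20, 23, 25, 31, 31, 33, 34, 37], requiring 10 comparisons. The merge step runs in O(n) time where n is the total number of elements.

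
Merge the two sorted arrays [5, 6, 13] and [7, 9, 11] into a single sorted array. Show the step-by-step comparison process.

Merging process:

Compare 5 vs 7: take 5 from left. Merged: [5]
Compare 6 vs 7: take 6 from left. Merged: [5, 6]
Compare 13 vs 7: take 7 from right. Merged: [5, 6, 7]
Compare 13 vs 9: take 9 from right. Merged: [5, 6, 7, 9]
Compare 13 vs 11: take 11 from right. Merged: [5, 6, 7, 9, 11]
Append remaining from left: [13]. Merged: [5, 6, 7, 9, 11, 13]

Final merged array: [5, 6, 7, 9, 11, 13]
Total comparisons: 5

The merged array is [5, 6, 7, 9, 11, 13], requiring 5 comparisons. The merge step runs in O(n) time where n is the total number of elements.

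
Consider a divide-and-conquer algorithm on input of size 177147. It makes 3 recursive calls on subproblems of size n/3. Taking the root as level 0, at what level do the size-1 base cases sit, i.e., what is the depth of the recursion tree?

For divide and conquer with division factor 3:

Problem sizes at each level:
Level 0: 177147
Level 1: 59049
Level 2: 19683
Level 3: 6561
Level 4: 2187
Level 5: 729
Level 6: 243
Level 7: 81
Level 8: 27
Level 9: 9
Level 10: 3
Level 11: 1

The root is level 0 and the size-1 base case is level 11 (the tree spans levels 0 through 11, i.e. 12 levels counting the root), so the depth is the number of divisions: log_3(177147) = 11

The recursion tree depth is log_3(177147) = 11. At each level, the problem size is divided by 3, so it takes 11 divisions to reduce to a base case of size 1. The algorithm makes 3 recursive calls at each level.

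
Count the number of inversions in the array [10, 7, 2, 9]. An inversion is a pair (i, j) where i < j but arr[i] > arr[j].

Finding inversions in [10, 7, 2, 9]:

(0, 1): arr[0]=10 > arr[1]=7
(0, 2): arr[0]=10 > arr[2]=2
(0, 3): arr[0]=10 > arr[3]=9
(1, 2): arr[1]=7 > arr[2]=2

Total inversions: 4

The array has 4 inversion(s): (0,1), (0,2), (0,3), (1,2). Each pair (i,j) satisfies i < j and arr[i] > arr[j].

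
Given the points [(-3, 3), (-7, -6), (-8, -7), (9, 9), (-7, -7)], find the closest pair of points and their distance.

Computing all pairwise distances among 5 points:

d((-3, 3), (-7, -6)) = 9.8489
d((-3, 3), (-8, -7)) = 11.1803
d((-3, 3), (9, 9)) = 13.4164
d((-3, 3), (-7, -7)) = 10.7703
d((-7, -6), (-8, -7)) = 1.4142
d((-7, -6), (9, 9)) = 21.9317
d((-7, -6), (-7, -7)) = 1.0 <-- minimum
d((-8, -7), (9, 9)) = 23.3452
d((-8, -7), (-7, -7)) = 1.0 <-- minimum
d((9, 9), (-7, -7)) = 22.6274

Minimum distance: 1.0 (tie among 2 pairs: (-7, -6) and (-7, -7); (-8, -7) and (-7, -7))

The minimum Euclidean distance is 1.0. There is a tie: 2 pairs achieve this minimum — (-7, -6) and (-7, -7); (-8, -7) and (-7, -7). Any of these is a valid closest pair. For 5 points, brute-force pairwise comparison is shown above. For large n, the divide-and-conquer algorithm (sort by x, recurse on halves, check the dividing strip) achieves O(n log n).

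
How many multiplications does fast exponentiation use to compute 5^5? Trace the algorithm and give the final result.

Computing 5^5 by squaring (build up from 5^1; each line after the first costs one multiplication):

5^1 = 5
5^2 = (5^1)^2 = 5^2 = 25
5^4 = (5^2)^2 = 25^2 = 625
5^5 = 5 * 5^4 = 5 * 625 = 3125

Result: 3125
Multiplications needed: 3 (3 lines after 5^1)

5^5 = 3125. Using exponentiation by squaring, this requires 3 multiplications. The key idea: if the exponent is even, square the half-power; if odd, multiply by the base once.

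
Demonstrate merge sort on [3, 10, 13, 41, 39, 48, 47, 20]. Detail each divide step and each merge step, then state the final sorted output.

Merge sort trace:

Split: [3, 10, 13, 41, 39, 48, 47, 20] -> [3, 10, 13, 41] and [39, 48, 47, 20]
  Split: [3, 10, 13, 41] -> [3, 10] and [13, 41]
    Split: [3, 10] -> [3] and [10]
    Merge: [3] + [10] -> [3, 10]
    Split: [13, 41] -> [13] and [41]
    Merge: [13] + [41] -> [13, 41]
  Merge: [3, 10] + [13, 41] -> [3, 10, 13, 41]
  Split: [39, 48, 47, 20] -> [39, 48] and [47, 20]
    Split: [39, 48] -> [39] and [48]
    Merge: [39] + [48] -> [39, 48]
    Split: [47, 20] -> [47] and [20]
    Merge: [47] + [20] -> [20, 47]
  Merge: [39, 48] + [20, 47] -> [20, 39, 47, 48]
Merge: [3, 10, 13, 41] + [20, 39, 47, 48] -> [3, 10, 13, 20, 39, 41, 47, 48]

Final sorted array: [3, 10, 13, 20, 39, 41, 47, 48]

The merge sort proceeds by recursively splitting the array and merging sorted halves.
After all merges, the sorted array is [3, 10, 13, 20, 39, 41, 47, 48].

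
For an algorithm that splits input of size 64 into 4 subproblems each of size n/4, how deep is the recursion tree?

For divide and conquer with division factor 4:

Problem sizes at each level:
Level 0: 64
Level 1: 16
Level 2: 4
Level 3: 1

The root is level 0 and the size-1 base case is level 3 (the tree spans levels 0 through 3, i.e. 4 levels counting the root), so the depth is the number of divisions: log_4(64) = 3

The recursion tree depth is log_4(64) = 3. At each level, the problem size is divided by 4, so it takes 3 divisions to reduce to a base case of size 1. The algorithm makes 4 recursive calls at each level.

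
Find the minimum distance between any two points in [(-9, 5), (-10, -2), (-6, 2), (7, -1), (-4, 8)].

Computing all pairwise distances among 5 points:

d((-9, 5), (-10, -2)) = 7.0711
d((-9, 5), (-6, 2)) = 4.2426 <-- minimum
d((-9, 5), (7, -1)) = 17.088
d((-9, 5), (-4, 8)) = 5.831
d((-10, -2), (-6, 2)) = 5.6569
d((-10, -2), (7, -1)) = 17.0294
d((-10, -2), (-4, 8)) = 11.6619
d((-6, 2), (7, -1)) = 13.3417
d((-6, 2), (-4, 8)) = 6.3246
d((7, -1), (-4, 8)) = 14.2127

Closest pair: (-9, 5) and (-6, 2) with distance 4.2426

The closest pair is (-9, 5) and (-6, 2) with Euclidean distance 4.2426. For 5 points, brute-force pairwise comparison is shown above. For large n, the divide-and-conquer algorithm (sort by x, recurse on halves, check the dividing strip) achieves O(n log n).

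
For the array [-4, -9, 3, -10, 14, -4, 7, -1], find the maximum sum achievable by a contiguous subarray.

Using Kadane's algorithm on [-4, -9, 3, -10, 14, -4, 7, -1]:

Scanning through the array:
Position 1 (value -9): max_ending_here = -9, max_so_far = -4
Position 2 (value 3): max_ending_here = 3, max_so_far = 3
Position 3 (value -10): max_ending_here = -7, max_so_far = 3
Position 4 (value 14): max_ending_here = 14, max_so_far = 14
Position 5 (value -4): max_ending_here = 10, max_so_far = 14
Position 6 (value 7): max_ending_here = 17, max_so_far = 17
Position 7 (value -1): max_ending_here = 16, max_so_far = 17

Maximum subarray: [14, -4, 7]
Maximum sum: 17

The maximum subarray is [14, -4, 7] with sum 17. This subarray runs from index 4 to index 6.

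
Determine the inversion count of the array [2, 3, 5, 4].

Finding inversions in [2, 3, 5, 4]:

(2, 3): arr[2]=5 > arr[3]=4

Total inversions: 1

The array has 1 inversion(s): (2,3). Each pair (i,j) satisfies i < j and arr[i] > arr[j].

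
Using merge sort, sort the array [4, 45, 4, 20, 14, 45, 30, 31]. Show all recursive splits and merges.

Merge sort trace:

Split: [4, 45, 4, 20, 14, 45, 30, 31] -> [4, 45, 4, 20] and [14, 45, 30, 31]
  Split: [4, 45, 4, 20] -> [4, 45] and [4, 20]
    Split: [4, 45] -> [4] and [45]
    Merge: [4] + [45] -> [4, 45]
    Split: [4, 20] -> [4] and [20]
    Merge: [4] + [20] -> [4, 20]
  Merge: [4, 45] + [4, 20] -> [4, 4, 20, 45]
  Split: [14, 45, 30, 31] -> [14, 45] and [30, 31]
    Split: [14, 45] -> [14] and [45]
    Merge: [14] + [45] -> [14, 45]
    Split: [30, 31] -> [30] and [31]
    Merge: [30] + [31] -> [30, 31]
  Merge: [14, 45] + [30, 31] -> [14, 30, 31, 45]
Merge: [4, 4, 20, 45] + [14, 30, 31, 45] -> [4, 4, 14, 20, 30, 31, 45, 45]

Final sorted array: [4, 4, 14, 20, 30, 31, 45, 45]

The merge sort proceeds by recursively splitting the array and merging sorted halves.
After all merges, the sorted array is [4, 4, 14, 20, 30, 31, 45, 45].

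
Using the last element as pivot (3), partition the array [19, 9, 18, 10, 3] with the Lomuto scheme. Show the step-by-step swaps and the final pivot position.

Lomuto partition with pivot = 3:

Initial array: [19, 9, 18, 10, 3]

arr[0]=19 > 3: no swap
arr[1]=9 > 3: no swap
arr[2]=18 > 3: no swap
arr[3]=10 > 3: no swap

Place pivot at position 0: [3, 9, 18, 10, 19]
Pivot position: 0

After partitioning with pivot 3, the array becomes [3, 9, 18, 10, 19]. The pivot is placed at index 0. All elements to the left of the pivot are <= 3, and all elements to the right are > 3.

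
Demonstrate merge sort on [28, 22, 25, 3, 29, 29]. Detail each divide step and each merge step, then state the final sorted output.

Merge sort trace:

Split: [28, 22, 25, 3, 29, 29] -> [28, 22, 25] and [3, 29, 29]
  Split: [28, 22, 25] -> [28] and [22, 25]
    Split: [22, 25] -> [22] and [25]
    Merge: [22] + [25] -> [22, 25]
  Merge: [28] + [22, 25] -> [22, 25, 28]
  Split: [3, 29, 29] -> [3] and [29, 29]
    Split: [29, 29] -> [29] and [29]
    Merge: [29] + [29] -> [29, 29]
  Merge: [3] + [29, 29] -> [3, 29, 29]
Merge: [22, 25, 28] + [3, 29, 29] -> [3, 22, 25, 28, 29, 29]

Final sorted array: [3, 22, 25, 28, 29, 29]

The merge sort proceeds by recursively splitting the array and merging sorted halves.
After all merges, the sorted array is [3, 22, 25, 28, 29, 29].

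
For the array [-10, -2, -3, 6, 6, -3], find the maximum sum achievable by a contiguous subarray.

Using Kadane's algorithm on [-10, -2, -3, 6, 6, -3]:

Scanning through the array:
Position 1 (value -2): max_ending_here = -2, max_so_far = -2
Position 2 (value -3): max_ending_here = -3, max_so_far = -2
Position 3 (value 6): max_ending_here = 6, max_so_far = 6
Position 4 (value 6): max_ending_here = 12, max_so_far = 12
Position 5 (value -3): max_ending_here = 9, max_so_far = 12

Maximum subarray: [6, 6]
Maximum sum: 12

The maximum subarray is [6, 6] with sum 12. This subarray runs from index 3 to index 4.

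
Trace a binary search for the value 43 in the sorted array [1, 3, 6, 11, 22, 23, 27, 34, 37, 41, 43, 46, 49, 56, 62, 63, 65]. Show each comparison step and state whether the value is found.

Binary search for 43 in [1, 3, 6, 11, 22, 23, 27, 34, 37, 41, 43, 46, 49, 56, 62, 63, 65]:

lo=0, hi=16, mid=8, arr[mid]=37 -> 37 < 43, search right half
lo=9, hi=16, mid=12, arr[mid]=49 -> 49 > 43, search left half
lo=9, hi=11, mid=10, arr[mid]=43 -> Found target at index 10!

Binary search finds 43 at index 10 after 3 comparisons. The search repeatedly halves the search space by comparing with the middle element.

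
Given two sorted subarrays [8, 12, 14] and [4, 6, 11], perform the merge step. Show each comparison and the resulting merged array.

Merging process:

Compare 8 vs 4: take 4 from right. Merged: [4]
Compare 8 vs 6: take 6 from right. Merged: [4, 6]
Compare 8 vs 11: take 8 from left. Merged: [4, 6, 8]
Compare 12 vs 11: take 11 from right. Merged: [4, 6, 8, 11]
Append remaining from left: [12, 14]. Merged: [4, 6, 8, 11, 12, 14]

Final merged array: [4, 6, 8, 11, 12, 14]
Total comparisons: 4

The merged array is [4, 6, 8, 11, 12, 14], requiring 4 comparisons. The merge step runs in O(n) time where n is the total number of elements.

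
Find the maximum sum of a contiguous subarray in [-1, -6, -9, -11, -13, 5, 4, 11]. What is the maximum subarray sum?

Using Kadane's algorithm on [-1, -6, -9, -11, -13, 5, 4, 11]:

Scanning through the array:
Position 1 (value -6): max_ending_here = -6, max_so_far = -1
Position 2 (value -9): max_ending_here = -9, max_so_far = -1
Position 3 (value -11): max_ending_here = -11, max_so_far = -1
Position 4 (value -13): max_ending_here = -13, max_so_far = -1
Position 5 (value 5): max_ending_here = 5, max_so_far = 5
Position 6 (value 4): max_ending_here = 9, max_so_far = 9
Position 7 (value 11): max_ending_here = 20, max_so_far = 20

Maximum subarray: [5, 4, 11]
Maximum sum: 20

The maximum subarray is [5, 4, 11] with sum 20. This subarray runs from index 5 to index 7.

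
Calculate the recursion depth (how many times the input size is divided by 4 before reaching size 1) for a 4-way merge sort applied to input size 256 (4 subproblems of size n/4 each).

For divide and conquer with division factor 4:

Problem sizes at each level:
Level 0: 256
Level 1: 64
Level 2: 16
Level 3: 4
Level 4: 1

The root is level 0 and the size-1 base case is level 4 (the tree spans levels 0 through 4, i.e. 5 levels counting the root), so the depth is the number of divisions: log_4(256) = 4

The recursion tree depth is log_4(256) = 4. At each level, the problem size is divided by 4, so it takes 4 divisions to reduce to a base case of size 1. The algorithm makes 4 recursive calls at each level.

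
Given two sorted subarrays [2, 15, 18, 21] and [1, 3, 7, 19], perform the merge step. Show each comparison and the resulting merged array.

Merging process:

Compare 2 vs 1: take 1 from right. Merged: [1]
Compare 2 vs 3: take 2 from left. Merged: [1, 2]
Compare 15 vs 3: take 3 from right. Merged: [1, 2, 3]
Compare 15 vs 7: take 7 from right. Merged: [1, 2, 3, 7]
Compare 15 vs 19: take 15 from left. Merged: [1, 2, 3, 7, 15]
Compare 18 vs 19: take 18 from left. Merged: [1, 2, 3, 7, 15, 18]
Compare 21 vs 19: take 19 from right. Merged: [1, 2, 3, 7, 15, 18, 19]
Append remaining from left: [21]. Merged: [1, 2, 3, 7, 15, 18, 19, 21]

Final merged array: [1, 2, 3, 7, 15, 18, 19, 21]
Total comparisons: 7

The merged array is [1, 2, 3, 7, 15, 18, 19, 21], requiring 7 comparisons. The merge step runs in O(n) time where n is the total number of elements.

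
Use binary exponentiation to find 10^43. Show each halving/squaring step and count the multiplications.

Computing 10^43 by squaring (build up from 10^1; each line after the first costs one multiplication):

10^1 = 10
10^2 = (10^1)^2 = 10^2 = 100
10^4 = (10^2)^2 = 100^2 = 10000
10^5 = 10 * 10^4 = 10 * 10000 = 100000
10^10 = (10^5)^2 = 100000^2 = 10000000000
10^20 = (10^10)^2 = 10000000000^2 = 100000000000000000000
10^21 = 10 * 10^20 = 10 * 100000000000000000000 = 1000000000000000000000
10^42 = (10^21)^2 = 1000000000000000000000^2 = 1000000000000000000000000000000000000000000
10^43 = 10 * 10^42 = 10 * 1000000000000000000000000000000000000000000 = 10000000000000000000000000000000000000000000

Result: 10000000000000000000000000000000000000000000
Multiplications needed: 8 (8 lines after 10^1)

10^43 = 10000000000000000000000000000000000000000000. Using exponentiation by squaring, this requires 8 multiplications. The key idea: if the exponent is even, square the half-power; if odd, multiply by the base once.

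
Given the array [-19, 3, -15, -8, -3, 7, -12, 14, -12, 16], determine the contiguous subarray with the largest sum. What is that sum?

Using Kadane's algorithm on [-19, 3, -15, -8, -3, 7, -12, 14, -12, 16]:

Scanning through the array:
Position 1 (value 3): max_ending_here = 3, max_so_far = 3
Position 2 (value -15): max_ending_here = -12, max_so_far = 3
Position 3 (value -8): max_ending_here = -8, max_so_far = 3
Position 4 (value -3): max_ending_here = -3, max_so_far = 3
Position 5 (value 7): max_ending_here = 7, max_so_far = 7
Position 6 (value -12): max_ending_here = -5, max_so_far = 7
Position 7 (value 14): max_ending_here = 14, max_so_far = 14
Position 8 (value -12): max_ending_here = 2, max_so_far = 14
Position 9 (value 16): max_ending_here = 18, max_so_far = 18

Maximum subarray: [14, -12, 16]
Maximum sum: 18

The maximum subarray is [14, -12, 16] with sum 18. This subarray runs from index 7 to index 9.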